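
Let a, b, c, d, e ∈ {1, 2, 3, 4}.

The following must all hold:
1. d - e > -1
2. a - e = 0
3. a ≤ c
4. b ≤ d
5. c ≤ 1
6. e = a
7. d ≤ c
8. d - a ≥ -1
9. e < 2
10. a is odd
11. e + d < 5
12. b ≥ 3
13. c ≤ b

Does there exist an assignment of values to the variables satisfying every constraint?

Unsatisfiable

From constraints 4 and 12: d ≥ b and b ≥ 3, so d ≥ 3. From constraints 5 and 7: d ≤ c and c ≤ 1, so d ≤ 1. But 1 < 3, so no value of d works.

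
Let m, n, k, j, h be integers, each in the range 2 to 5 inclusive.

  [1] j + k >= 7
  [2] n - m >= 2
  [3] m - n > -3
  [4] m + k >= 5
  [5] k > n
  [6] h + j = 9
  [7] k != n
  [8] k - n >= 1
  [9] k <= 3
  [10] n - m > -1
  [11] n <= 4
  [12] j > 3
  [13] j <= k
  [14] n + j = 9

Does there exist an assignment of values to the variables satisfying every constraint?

From constraint 11: n ≤ 4. From constraints 9 and 13: j ≤ k ≤ 3. Hence n + j ≤ 7. But constraint 14 requires n + j = 9, and 9 > 7. Contradiction.

Unsatisfiable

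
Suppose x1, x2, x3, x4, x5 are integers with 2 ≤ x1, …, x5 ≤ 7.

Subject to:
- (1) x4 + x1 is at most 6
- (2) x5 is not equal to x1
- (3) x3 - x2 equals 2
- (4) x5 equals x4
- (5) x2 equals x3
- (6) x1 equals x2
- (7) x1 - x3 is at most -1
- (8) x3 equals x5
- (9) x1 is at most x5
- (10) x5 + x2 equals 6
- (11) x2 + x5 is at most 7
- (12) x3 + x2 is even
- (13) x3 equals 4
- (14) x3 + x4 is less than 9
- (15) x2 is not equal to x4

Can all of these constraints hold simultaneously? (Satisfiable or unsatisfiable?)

From constraints 4, 5, and 8, x2 = x3 = x5 = x4, so x2 = x4. But constraint 15 says x2 ≠ x4. Contradiction.

Unsatisfiable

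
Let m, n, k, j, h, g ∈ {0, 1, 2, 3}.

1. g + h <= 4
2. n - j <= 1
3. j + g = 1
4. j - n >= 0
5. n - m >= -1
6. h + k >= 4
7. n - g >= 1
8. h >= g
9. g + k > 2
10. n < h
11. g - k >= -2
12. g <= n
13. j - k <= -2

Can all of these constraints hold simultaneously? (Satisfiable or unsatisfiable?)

Constraints 4, 7, 11, and 13 give n − g ≥ 1, g − k ≥ -2, k − j ≥ 2, j − n ≥ 0.
Adding all 4 inequalities: the left sides telescope to 0, and the right sides sum to 1 + (-2) + 2 + 0 = 1. So 0 ≥ 1, which is false.

Unsatisfiable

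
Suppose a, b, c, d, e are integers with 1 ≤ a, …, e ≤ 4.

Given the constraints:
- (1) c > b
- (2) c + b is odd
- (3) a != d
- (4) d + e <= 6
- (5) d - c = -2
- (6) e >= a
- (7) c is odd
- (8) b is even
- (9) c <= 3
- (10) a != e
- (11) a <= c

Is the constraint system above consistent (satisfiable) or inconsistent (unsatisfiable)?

Take a = 2, b = 2, c = 3, d = 1, e = 4. Then constraint 4: d + e = 5; constraint 5: d - c = -2, and every other listed constraint is also met.

Satisfiable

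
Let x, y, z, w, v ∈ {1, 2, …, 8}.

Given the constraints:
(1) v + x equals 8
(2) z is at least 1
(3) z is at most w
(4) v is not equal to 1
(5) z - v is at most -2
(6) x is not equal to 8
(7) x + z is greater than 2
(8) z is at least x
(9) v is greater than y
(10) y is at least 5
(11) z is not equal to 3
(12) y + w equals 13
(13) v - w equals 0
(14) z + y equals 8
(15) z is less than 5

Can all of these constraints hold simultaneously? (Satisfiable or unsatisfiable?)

Satisfiable

Try x = 1, y = 6, z = 2, w = 7, v = 7.
Check constraint 1: v + x = 8; constraint 5: z - v = -5. The remaining constraints are straightforward to verify.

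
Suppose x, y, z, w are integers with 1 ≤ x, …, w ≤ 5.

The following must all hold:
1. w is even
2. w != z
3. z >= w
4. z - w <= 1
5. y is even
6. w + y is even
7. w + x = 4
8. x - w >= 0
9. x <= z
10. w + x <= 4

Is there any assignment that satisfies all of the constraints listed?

The assignment x = 2, y = 4, z = 3, w = 2 works:
  constraint 4 holds since z - w = 1.
  constraint 7 holds since w + x = 4.
  constraint 8 holds since x - w = 0.
The rest check out directly.

Satisfiable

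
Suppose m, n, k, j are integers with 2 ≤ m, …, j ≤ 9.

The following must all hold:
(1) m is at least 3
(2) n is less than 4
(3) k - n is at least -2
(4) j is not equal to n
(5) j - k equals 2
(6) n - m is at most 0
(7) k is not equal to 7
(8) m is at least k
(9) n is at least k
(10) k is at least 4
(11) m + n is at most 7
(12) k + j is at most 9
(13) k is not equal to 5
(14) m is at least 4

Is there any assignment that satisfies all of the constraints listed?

Unsatisfiable

From constraint 14: m ≥ 4. From constraints 9 and 10: n ≥ k ≥ 4. Hence m + n ≥ 8. But constraint 11 requires m + n ≤ 7, and 7 < 8. Contradiction.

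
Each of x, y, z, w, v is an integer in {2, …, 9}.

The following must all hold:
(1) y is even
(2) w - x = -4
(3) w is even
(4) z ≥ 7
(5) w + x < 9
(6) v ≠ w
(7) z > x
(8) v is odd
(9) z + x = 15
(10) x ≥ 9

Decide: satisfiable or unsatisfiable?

Unsatisfiable

From constraint 4: z ≥ 7. From constraint 10: x ≥ 9. Hence z + x ≥ 16. But constraint 9 requires z + x = 15, and 15 < 16. Contradiction.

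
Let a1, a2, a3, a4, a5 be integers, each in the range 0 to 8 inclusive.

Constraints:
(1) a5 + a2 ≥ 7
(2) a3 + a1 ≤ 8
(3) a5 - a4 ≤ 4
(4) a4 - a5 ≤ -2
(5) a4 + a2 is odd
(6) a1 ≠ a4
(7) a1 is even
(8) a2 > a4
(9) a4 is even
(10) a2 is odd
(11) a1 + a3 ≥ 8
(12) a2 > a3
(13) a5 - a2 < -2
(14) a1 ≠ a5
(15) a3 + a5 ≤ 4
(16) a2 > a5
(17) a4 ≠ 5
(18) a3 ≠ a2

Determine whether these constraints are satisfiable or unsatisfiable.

One satisfying assignment is a1 = 8, a2 = 7, a3 = 0, a4 = 0, a5 = 3.
For the less obvious constraints — constraint 1: a5 + a2 = 10; constraint 2: a3 + a1 = 8 — and the others hold by inspection.

Satisfiable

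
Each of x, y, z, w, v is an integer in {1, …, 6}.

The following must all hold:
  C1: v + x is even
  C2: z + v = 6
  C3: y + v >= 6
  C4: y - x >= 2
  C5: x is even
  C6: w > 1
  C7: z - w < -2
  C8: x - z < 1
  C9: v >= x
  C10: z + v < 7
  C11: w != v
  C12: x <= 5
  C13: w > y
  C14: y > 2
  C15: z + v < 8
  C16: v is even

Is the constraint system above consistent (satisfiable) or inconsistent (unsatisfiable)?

Satisfiable

Setting (x, y, z, w, v) = (2, 4, 2, 5, 4) satisfies everything: constraint 2: z + v = 6; constraint 3: y + v = 8, and the others follow.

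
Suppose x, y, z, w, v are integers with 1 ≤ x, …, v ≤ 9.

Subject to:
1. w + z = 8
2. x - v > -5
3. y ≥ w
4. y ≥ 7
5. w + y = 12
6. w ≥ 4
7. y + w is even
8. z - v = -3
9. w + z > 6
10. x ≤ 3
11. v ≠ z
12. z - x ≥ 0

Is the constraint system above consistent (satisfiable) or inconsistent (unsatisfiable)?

Satisfiable

Setting (x, y, z, w, v) = (3, 7, 3, 5, 6) satisfies everything: constraint 1: w + z = 8; constraint 2: x - v = -3, and the others follow.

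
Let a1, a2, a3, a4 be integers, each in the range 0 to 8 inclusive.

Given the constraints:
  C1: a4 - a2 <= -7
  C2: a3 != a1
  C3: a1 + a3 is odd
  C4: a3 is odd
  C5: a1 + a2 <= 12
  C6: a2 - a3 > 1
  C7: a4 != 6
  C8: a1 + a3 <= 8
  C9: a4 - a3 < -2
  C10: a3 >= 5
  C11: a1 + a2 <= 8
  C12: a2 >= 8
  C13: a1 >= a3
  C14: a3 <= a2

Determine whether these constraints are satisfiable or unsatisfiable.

Unsatisfiable

From constraints 10 and 13: a1 ≥ a3 ≥ 5. From constraint 12: a2 ≥ 8. Hence a1 + a2 ≥ 13. But constraint 5 requires a1 + a2 ≤ 12, and 12 < 13. Contradiction.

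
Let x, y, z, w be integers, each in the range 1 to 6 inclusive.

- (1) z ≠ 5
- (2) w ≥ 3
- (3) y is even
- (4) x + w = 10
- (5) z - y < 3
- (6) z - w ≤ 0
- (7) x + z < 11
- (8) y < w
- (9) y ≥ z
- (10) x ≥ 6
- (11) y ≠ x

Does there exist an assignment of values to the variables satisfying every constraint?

The assignment x = 6, y = 2, z = 2, w = 4 works:
  constraint 4 holds since x + w = 10.
  constraint 5 holds since z - y = 0.
  constraint 6 holds since z - w = -2.
The rest check out directly.

Satisfiable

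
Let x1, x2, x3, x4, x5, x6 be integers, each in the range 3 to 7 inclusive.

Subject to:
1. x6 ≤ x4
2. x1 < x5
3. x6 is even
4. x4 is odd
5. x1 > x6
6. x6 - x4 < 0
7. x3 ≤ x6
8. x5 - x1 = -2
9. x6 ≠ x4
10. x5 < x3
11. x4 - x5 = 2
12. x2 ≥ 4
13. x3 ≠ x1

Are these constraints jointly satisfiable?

Unsatisfiable

Constraints 2, 5, 7, and 10 give x1 < x5, x5 < x3, x3 ≤ x6, x6 < x1. Chaining: x1 < x5 < x3 ≤ x6 < x1, which forces x1 < x1 — impossible.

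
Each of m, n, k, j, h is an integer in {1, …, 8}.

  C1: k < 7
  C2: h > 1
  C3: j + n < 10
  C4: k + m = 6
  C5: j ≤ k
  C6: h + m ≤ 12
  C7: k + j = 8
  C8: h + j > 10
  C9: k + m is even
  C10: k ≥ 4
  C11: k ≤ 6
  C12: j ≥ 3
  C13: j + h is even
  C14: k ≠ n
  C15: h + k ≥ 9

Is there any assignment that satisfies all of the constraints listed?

One satisfying assignment is m = 2, n = 3, k = 4, j = 4, h = 8.
For the less obvious constraints — constraint 3: j + n = 7; constraint 4: k + m = 6; constraint 6: h + m = 10 — and the others hold by inspection.

Satisfiable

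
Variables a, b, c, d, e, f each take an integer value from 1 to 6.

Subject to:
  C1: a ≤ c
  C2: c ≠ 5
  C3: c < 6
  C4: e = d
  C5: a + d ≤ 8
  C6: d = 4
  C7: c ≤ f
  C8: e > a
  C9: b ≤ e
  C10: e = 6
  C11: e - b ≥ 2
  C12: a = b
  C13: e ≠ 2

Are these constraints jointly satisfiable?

Unsatisfiable

Constraint 10 fixes e = 6 and constraint 6 fixes d = 4, but constraint 4 requires e = d. Since 6 ≠ 4, contradiction.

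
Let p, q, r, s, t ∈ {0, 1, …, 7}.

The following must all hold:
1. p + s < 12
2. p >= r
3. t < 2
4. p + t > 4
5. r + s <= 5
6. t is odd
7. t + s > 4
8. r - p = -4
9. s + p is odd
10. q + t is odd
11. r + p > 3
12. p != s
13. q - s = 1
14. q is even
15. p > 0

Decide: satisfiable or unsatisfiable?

Take p = 4, q = 6, r = 0, s = 5, t = 1. Then constraint 1: p + s = 9; constraint 4: p + t = 5, and every other listed constraint is also met.

Satisfiable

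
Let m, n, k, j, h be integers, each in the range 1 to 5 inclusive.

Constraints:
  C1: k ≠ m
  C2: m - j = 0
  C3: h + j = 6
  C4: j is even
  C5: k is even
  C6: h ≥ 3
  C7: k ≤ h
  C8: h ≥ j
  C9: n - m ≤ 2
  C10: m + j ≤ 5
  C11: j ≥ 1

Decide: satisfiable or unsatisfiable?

Satisfiable

The assignment m = 2, n = 3, k = 4, j = 2, h = 4 works:
  constraint 2 holds since m - j = 0.
  constraint 3 holds since h + j = 6.
The rest check out directly.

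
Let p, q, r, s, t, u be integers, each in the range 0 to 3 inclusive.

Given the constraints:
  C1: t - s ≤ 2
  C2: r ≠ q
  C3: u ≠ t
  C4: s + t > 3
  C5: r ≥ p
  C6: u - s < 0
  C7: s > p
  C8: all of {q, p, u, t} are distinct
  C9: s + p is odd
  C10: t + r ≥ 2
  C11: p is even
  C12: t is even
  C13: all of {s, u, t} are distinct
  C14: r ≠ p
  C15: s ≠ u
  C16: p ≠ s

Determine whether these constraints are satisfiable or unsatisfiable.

Satisfiable

Take p = 0, q = 3, r = 1, s = 3, t = 2, u = 1. Then constraint 1: t - s = -1; constraint 4: s + t = 5; constraint 6: u - s = -2, and every other listed constraint is also met.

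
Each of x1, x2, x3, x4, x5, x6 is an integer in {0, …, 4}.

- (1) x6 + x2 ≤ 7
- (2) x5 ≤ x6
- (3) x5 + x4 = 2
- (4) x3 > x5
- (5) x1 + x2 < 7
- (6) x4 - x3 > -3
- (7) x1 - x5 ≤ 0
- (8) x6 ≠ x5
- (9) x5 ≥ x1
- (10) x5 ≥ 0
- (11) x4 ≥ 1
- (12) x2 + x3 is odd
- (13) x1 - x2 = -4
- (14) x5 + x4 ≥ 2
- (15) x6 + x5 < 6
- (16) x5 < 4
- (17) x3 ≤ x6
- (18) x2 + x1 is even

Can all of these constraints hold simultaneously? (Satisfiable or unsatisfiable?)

One satisfying assignment is x1 = 0, x2 = 4, x3 = 3, x4 = 1, x5 = 1, x6 = 3.
For the less obvious constraints — constraint 1: x6 + x2 = 7; constraint 3: x5 + x4 = 2 — and the others hold by inspection.

Satisfiable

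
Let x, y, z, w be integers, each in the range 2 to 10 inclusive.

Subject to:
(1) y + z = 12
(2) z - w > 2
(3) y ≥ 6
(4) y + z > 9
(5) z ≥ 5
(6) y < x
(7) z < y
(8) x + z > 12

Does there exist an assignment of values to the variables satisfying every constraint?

Take x = 10, y = 7, z = 5, w = 2. Then constraint 1: y + z = 12; constraint 2: z - w = 3, and every other listed constraint is also met.

Satisfiable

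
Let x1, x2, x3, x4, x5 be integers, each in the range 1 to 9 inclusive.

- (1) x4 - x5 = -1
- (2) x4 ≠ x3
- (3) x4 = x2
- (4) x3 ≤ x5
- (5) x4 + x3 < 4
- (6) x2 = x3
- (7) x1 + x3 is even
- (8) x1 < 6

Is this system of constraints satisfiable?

Unsatisfiable

From constraints 3 and 6, x4 = x2 = x3, so x4 = x3. But constraint 2 says x4 ≠ x3. Contradiction.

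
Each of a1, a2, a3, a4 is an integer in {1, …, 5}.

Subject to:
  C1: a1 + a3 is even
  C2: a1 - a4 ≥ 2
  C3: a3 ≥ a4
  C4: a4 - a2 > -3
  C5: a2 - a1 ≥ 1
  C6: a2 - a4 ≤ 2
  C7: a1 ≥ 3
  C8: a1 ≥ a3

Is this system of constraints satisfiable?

Constraints 2, 5, and 6 give a2 − a1 ≥ 1, a1 − a4 ≥ 2, a4 − a2 ≥ -2.
Adding all 3 inequalities: the left sides telescope to 0, and the right sides sum to 1 + 2 + (-2) = 1. So 0 ≥ 1, which is false.

Unsatisfiable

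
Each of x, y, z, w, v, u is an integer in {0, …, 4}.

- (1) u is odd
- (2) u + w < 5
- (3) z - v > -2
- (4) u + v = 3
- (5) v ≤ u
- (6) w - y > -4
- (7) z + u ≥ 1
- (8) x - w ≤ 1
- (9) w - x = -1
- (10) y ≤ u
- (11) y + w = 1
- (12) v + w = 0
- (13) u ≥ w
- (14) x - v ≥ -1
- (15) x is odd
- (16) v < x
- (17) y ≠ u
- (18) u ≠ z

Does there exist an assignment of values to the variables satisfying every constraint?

Satisfiable

Try x = 1, y = 1, z = 0, w = 0, v = 0, u = 3.
Check constraint 2: u + w = 3; constraint 3: z - v = 0; constraint 4: u + v = 3. The remaining constraints are straightforward to verify.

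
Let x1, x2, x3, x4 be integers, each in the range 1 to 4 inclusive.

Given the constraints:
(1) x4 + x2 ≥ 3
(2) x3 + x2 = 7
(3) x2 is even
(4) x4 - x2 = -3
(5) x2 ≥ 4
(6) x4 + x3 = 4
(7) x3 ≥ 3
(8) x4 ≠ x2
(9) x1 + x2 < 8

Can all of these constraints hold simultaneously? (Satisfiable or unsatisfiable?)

The assignment x1 = 1, x2 = 4, x3 = 3, x4 = 1 works:
  constraint 1 holds since x4 + x2 = 5.
  constraint 2 holds since x3 + x2 = 7.
  constraint 4 holds since x4 - x2 = -3.
The rest check out directly.

Satisfiable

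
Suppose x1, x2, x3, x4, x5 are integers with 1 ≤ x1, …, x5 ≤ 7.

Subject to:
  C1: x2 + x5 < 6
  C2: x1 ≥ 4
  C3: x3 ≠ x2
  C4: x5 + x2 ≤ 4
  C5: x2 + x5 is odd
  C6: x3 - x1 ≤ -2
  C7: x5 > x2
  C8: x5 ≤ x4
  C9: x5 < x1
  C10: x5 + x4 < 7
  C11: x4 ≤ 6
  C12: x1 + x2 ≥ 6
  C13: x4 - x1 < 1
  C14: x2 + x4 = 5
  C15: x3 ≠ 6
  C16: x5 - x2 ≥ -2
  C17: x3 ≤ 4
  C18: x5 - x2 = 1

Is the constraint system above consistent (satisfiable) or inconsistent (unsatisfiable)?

Try x1 = 5, x2 = 1, x3 = 3, x4 = 4, x5 = 2.
Check constraint 1: x2 + x5 = 3; constraint 4: x5 + x2 = 3; constraint 6: x3 - x1 = -2. The remaining constraints are straightforward to verify.

Satisfiable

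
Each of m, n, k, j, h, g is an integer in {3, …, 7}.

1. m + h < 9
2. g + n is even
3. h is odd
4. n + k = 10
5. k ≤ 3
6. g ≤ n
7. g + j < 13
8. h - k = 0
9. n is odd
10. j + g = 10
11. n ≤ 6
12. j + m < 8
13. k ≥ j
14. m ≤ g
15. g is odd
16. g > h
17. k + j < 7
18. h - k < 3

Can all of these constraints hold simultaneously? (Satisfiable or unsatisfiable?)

From constraints 5 and 13: j ≤ k ≤ 3. From constraints 6 and 11: g ≤ n ≤ 6. Hence j + g ≤ 9. But constraint 10 requires j + g = 10, and 10 > 9. Contradiction.

Unsatisfiable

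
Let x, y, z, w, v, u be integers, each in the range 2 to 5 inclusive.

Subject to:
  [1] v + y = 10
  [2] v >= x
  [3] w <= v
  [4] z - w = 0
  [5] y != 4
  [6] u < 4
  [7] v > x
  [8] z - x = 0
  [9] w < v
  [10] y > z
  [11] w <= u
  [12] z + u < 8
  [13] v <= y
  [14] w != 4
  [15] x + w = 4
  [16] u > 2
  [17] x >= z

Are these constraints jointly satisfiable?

Take x = 2, y = 5, z = 2, w = 2, v = 5, u = 3. Then constraint 1: v + y = 10; constraint 4: z - w = 0; constraint 8: z - x = 0, and every other listed constraint is also met.

Satisfiable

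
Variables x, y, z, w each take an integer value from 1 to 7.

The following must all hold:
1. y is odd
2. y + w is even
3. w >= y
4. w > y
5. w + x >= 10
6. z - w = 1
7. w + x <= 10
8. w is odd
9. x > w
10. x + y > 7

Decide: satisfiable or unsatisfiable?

Try x = 7, y = 1, z = 4, w = 3.
Check constraint 5: w + x = 10; constraint 6: z - w = 1; constraint 7: w + x = 10. The remaining constraints are straightforward to verify.

Satisfiable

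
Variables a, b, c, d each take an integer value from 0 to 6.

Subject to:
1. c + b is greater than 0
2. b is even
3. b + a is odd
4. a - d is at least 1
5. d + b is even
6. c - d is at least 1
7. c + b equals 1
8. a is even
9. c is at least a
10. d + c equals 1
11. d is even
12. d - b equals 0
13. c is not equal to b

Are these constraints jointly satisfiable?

Unsatisfiable

Constraint 2 makes b even and constraint 8 makes a even, so b + a must be even. Constraint 3 says b + a is odd — contradiction.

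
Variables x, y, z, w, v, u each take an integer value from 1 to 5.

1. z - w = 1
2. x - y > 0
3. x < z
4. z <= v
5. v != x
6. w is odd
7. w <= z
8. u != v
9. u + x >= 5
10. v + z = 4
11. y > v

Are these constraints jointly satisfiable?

Constraints 2, 3, 4, and 11 give z ≤ v, v < y, y < x, x < z. Chaining: z ≤ v < y < x < z, which forces z < z — impossible.

Unsatisfiable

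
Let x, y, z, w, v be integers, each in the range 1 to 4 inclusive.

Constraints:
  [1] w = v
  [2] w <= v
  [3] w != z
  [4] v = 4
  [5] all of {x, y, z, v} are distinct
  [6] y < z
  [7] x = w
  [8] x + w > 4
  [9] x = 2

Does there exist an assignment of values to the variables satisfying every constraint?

Unsatisfiable

Constraint 9 fixes x = 2 and constraint 4 fixes v = 4. Constraints 1 and 7 give x = w = v, so x = v. But 2 ≠ 4 — contradiction.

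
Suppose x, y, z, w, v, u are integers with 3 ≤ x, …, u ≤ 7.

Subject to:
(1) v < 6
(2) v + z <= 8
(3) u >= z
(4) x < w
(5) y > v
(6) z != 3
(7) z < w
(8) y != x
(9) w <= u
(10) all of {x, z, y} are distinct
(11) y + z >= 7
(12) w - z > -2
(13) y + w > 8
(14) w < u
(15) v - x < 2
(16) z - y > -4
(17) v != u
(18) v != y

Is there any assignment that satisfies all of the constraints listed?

One satisfying assignment is x = 3, y = 5, z = 4, w = 5, v = 4, u = 6.
For the less obvious constraints — constraint 2: v + z = 8; constraint 11: y + z = 9 — and the others hold by inspection.

Satisfiable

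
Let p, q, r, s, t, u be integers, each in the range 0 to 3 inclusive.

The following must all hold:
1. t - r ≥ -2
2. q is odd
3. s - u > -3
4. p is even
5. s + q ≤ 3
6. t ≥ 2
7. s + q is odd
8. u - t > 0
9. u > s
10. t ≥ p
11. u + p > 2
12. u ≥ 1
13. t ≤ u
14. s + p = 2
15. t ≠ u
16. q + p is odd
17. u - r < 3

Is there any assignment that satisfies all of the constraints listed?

Setting (p, q, r, s, t, u) = (0, 1, 3, 2, 2, 3) satisfies everything: constraint 1: t - r = -1; constraint 3: s - u = -1; constraint 5: s + q = 3, and the others follow.

Satisfiable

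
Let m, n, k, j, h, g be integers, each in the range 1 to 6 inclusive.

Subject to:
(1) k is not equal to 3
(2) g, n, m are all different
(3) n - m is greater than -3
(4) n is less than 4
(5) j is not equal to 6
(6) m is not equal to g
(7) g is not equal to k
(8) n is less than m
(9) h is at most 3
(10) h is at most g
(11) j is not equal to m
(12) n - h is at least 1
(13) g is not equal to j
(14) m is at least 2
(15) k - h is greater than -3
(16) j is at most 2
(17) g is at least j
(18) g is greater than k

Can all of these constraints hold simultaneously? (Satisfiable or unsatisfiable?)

Try m = 4, n = 3, k = 1, j = 1, h = 2, g = 5.
Check constraint 3: n - m = -1; constraint 12: n - h = 1. The remaining constraints are straightforward to verify.

Satisfiable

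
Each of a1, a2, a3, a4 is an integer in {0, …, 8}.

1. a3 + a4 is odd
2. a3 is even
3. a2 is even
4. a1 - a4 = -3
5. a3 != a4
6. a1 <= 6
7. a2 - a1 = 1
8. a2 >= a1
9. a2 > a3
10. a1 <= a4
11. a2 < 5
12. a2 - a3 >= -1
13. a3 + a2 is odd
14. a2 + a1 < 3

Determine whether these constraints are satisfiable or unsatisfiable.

Unsatisfiable

Constraint 2 makes a3 even and constraint 3 makes a2 even, so a3 + a2 must be even. Constraint 13 says a3 + a2 is odd — contradiction.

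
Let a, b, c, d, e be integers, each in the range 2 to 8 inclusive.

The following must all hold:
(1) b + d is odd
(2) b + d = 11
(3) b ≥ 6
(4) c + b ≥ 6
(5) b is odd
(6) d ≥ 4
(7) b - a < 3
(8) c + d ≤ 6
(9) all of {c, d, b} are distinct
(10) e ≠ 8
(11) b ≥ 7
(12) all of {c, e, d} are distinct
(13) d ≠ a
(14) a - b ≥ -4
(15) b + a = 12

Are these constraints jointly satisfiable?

Satisfiable

Try a = 5, b = 7, c = 2, d = 4, e = 5.
Check constraint 2: b + d = 11; constraint 4: c + b = 9. The remaining constraints are straightforward to verify.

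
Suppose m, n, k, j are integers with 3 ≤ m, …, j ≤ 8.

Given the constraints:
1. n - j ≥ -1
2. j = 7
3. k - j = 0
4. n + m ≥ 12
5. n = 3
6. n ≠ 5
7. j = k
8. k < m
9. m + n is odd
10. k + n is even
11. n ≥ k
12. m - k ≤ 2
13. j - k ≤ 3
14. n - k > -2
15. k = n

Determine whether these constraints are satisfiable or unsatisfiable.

Unsatisfiable

Constraint 2 fixes j = 7 and constraint 5 fixes n = 3. Constraints 7 and 15 give j = k = n, so j = n. But 7 ≠ 3 — contradiction.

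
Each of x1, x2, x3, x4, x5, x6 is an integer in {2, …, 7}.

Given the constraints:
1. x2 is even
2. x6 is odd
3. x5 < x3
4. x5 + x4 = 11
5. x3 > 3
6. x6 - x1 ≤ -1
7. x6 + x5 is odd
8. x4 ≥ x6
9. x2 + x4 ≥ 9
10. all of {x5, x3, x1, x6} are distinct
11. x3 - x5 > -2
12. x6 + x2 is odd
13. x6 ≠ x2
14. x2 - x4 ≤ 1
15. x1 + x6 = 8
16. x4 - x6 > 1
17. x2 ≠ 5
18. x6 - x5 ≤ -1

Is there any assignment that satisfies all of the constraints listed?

The assignment x1 = 5, x2 = 6, x3 = 7, x4 = 5, x5 = 6, x6 = 3 works:
  constraint 4 holds since x5 + x4 = 11.
  constraint 6 holds since x6 - x1 = -2.
The rest check out directly.

Satisfiable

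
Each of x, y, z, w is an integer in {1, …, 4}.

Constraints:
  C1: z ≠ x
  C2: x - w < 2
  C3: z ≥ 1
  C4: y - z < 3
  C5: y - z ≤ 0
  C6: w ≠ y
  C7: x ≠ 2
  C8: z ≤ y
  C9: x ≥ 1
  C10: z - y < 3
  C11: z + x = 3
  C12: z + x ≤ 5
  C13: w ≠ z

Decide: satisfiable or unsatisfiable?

Satisfiable

Setting (x, y, z, w) = (1, 2, 2, 1) satisfies everything: constraint 2: x - w = 0; constraint 4: y - z = 0; constraint 5: y - z = 0, and the others follow.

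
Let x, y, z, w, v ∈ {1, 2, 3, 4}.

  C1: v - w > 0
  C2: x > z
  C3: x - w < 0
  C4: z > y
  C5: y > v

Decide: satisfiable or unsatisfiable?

Unsatisfiable

Constraints 1, 2, 3, 4, and 5 give v < y, y < z, z < x, x < w, w < v. Chaining: v < y < z < x < w < v, which forces v < v — impossible.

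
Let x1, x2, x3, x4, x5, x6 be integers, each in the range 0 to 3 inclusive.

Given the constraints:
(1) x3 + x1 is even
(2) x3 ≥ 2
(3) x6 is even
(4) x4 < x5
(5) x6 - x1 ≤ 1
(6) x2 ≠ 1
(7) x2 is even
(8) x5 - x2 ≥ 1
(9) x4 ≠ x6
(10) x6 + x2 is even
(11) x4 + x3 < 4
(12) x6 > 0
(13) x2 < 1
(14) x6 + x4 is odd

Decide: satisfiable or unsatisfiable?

One satisfying assignment is x1 = 2, x2 = 0, x3 = 2, x4 = 1, x5 = 2, x6 = 2.
For the less obvious constraints — constraint 5: x6 - x1 = 0; constraint 8: x5 - x2 = 2; constraint 11: x4 + x3 = 3 — and the others hold by inspection.

Satisfiable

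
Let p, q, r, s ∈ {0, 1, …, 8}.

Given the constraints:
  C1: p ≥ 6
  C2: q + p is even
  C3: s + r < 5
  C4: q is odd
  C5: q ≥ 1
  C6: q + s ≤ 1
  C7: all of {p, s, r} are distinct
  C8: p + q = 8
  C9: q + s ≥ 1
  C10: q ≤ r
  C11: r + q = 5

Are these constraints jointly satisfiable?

Satisfiable

The assignment p = 7, q = 1, r = 4, s = 0 works:
  constraint 3 holds since s + r = 4.
  constraint 6 holds since q + s = 1.
The rest check out directly.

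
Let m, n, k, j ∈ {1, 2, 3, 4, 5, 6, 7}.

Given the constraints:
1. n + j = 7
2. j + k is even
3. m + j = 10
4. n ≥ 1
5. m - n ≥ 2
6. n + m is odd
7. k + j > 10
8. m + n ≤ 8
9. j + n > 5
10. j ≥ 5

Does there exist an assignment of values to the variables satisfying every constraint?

Take m = 5, n = 2, k = 7, j = 5. Then constraint 1: n + j = 7; constraint 3: m + j = 10; constraint 5: m - n = 3, and every other listed constraint is also met.

Satisfiable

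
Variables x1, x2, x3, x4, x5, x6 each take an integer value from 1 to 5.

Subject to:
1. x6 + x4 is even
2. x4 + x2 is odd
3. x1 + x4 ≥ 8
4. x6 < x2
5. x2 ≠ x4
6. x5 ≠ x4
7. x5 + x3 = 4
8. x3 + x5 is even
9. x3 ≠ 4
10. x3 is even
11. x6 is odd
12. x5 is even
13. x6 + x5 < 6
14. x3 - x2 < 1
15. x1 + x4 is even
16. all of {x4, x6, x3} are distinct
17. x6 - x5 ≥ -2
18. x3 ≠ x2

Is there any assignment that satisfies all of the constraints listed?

Satisfiable

The assignment x1 = 5, x2 = 4, x3 = 2, x4 = 5, x5 = 2, x6 = 1 works:
  constraint 3 holds since x1 + x4 = 10.
  constraint 7 holds since x5 + x3 = 4.
  constraint 13 holds since x6 + x5 = 3.
The rest check out directly.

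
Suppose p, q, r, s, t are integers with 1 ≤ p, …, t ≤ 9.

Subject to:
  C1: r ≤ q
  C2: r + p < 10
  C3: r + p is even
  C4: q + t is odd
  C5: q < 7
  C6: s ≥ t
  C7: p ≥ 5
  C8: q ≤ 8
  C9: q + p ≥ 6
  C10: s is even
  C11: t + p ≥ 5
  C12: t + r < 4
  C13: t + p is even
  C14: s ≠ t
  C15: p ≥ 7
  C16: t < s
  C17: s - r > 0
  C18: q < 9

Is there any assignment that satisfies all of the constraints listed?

Satisfiable

Setting (p, q, r, s, t) = (7, 2, 1, 2, 1) satisfies everything: constraint 2: r + p = 8; constraint 9: q + p = 9; constraint 11: t + p = 8, and the others follow.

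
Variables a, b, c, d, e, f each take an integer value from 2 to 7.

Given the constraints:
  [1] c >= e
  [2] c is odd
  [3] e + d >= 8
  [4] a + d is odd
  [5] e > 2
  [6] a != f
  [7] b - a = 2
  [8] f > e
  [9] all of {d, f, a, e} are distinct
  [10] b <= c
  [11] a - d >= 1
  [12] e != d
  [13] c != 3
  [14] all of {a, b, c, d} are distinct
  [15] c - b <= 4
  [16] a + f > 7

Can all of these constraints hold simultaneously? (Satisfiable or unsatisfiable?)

Satisfiable

Try a = 3, b = 5, c = 7, d = 2, e = 6, f = 7.
Check constraint 3: e + d = 8; constraint 7: b - a = 2; constraint 11: a - d = 1. The remaining constraints are straightforward to verify.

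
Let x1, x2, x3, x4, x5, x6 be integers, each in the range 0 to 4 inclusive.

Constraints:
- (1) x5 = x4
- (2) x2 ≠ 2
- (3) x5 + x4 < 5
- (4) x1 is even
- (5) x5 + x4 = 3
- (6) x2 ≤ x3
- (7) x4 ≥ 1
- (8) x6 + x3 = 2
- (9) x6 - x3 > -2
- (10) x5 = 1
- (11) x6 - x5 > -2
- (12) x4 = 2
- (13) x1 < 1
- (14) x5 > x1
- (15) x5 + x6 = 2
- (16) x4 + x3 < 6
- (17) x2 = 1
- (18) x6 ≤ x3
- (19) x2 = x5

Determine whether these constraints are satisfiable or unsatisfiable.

Constraint 17 fixes x2 = 1 and constraint 12 fixes x4 = 2. Constraints 1 and 19 give x2 = x5 = x4, so x2 = x4. But 1 ≠ 2 — contradiction.

Unsatisfiable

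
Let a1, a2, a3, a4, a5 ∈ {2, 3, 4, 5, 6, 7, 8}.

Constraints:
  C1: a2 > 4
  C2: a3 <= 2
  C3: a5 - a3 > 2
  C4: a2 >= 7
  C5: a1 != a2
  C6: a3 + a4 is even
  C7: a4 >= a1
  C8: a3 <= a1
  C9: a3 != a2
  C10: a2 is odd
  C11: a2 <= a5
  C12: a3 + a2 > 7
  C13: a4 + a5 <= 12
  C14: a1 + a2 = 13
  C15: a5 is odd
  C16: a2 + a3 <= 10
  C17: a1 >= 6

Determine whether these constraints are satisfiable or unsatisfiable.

From constraints 7 and 17: a4 ≥ a1 ≥ 6. From constraints 4 and 11: a5 ≥ a2 ≥ 7. Hence a4 + a5 ≥ 13. But constraint 13 requires a4 + a5 ≤ 12, and 12 < 13. Contradiction.

Unsatisfiable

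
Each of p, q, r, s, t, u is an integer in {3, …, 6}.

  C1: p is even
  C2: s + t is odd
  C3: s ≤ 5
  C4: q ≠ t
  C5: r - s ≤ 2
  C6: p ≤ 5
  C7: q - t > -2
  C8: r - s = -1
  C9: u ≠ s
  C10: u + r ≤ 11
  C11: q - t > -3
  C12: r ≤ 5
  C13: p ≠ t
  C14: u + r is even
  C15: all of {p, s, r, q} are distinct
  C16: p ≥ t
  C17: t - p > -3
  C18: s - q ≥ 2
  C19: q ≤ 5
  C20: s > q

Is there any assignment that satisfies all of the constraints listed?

Constraints 3, 6, 12, and 19 confine each of p, s, r, q to the 3 values {3, …, 5} (the domain already gives each ≥ 3).
Constraint 15 requires all 4 of them to be distinct, but only 3 values are available — impossible by the pigeonhole principle.

Unsatisfiable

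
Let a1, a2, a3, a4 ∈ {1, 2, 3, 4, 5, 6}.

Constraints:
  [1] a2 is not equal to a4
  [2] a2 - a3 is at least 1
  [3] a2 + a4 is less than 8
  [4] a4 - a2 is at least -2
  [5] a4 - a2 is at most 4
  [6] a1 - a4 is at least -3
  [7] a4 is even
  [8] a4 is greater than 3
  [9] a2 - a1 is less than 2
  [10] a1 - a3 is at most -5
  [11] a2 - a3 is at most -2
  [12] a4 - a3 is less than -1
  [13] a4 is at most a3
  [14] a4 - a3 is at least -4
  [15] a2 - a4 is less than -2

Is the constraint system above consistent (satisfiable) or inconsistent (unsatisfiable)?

Constraints 2, 4, 6, and 10 give a1 − a4 ≥ -3, a4 − a2 ≥ -2, a2 − a3 ≥ 1, a3 − a1 ≥ 5.
Adding all 4 inequalities: the left sides telescope to 0, and the right sides sum to (-3) + (-2) + 1 + 5 = 1. So 0 ≥ 1, which is false.

Unsatisfiable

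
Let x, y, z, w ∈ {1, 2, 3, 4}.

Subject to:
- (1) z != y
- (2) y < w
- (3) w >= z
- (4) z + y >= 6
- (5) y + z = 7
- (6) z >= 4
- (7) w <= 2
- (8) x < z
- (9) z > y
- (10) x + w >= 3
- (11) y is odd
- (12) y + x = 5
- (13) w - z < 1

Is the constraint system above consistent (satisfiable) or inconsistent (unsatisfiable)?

From constraint 6: z ≥ 4. From constraints 3 and 7: z ≤ w and w ≤ 2, so z ≤ 2. But 2 < 4, so no value of z works.

Unsatisfiable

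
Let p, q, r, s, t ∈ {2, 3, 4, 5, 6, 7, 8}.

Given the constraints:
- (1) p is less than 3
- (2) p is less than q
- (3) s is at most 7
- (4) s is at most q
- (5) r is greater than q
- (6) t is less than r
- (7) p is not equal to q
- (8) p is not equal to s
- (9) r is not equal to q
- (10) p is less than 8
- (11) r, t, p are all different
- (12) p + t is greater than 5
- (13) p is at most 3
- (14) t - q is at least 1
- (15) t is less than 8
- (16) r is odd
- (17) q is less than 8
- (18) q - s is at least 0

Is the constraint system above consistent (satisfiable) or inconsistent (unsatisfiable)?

Satisfiable

Take p = 2, q = 3, r = 7, s = 3, t = 4. Then constraint 12: p + t = 6; constraint 14: t - q = 1, and every other listed constraint is also met.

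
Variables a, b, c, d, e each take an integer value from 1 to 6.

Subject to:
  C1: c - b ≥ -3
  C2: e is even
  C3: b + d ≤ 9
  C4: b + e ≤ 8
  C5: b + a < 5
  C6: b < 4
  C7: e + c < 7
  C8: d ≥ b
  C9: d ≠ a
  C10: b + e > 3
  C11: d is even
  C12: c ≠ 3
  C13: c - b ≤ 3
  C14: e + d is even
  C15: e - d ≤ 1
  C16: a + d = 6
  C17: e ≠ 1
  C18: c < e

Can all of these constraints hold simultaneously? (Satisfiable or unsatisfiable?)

Satisfiable

Setting (a, b, c, d, e) = (2, 2, 2, 4, 4) satisfies everything: constraint 1: c - b = 0; constraint 3: b + d = 6; constraint 4: b + e = 6, and the others follow.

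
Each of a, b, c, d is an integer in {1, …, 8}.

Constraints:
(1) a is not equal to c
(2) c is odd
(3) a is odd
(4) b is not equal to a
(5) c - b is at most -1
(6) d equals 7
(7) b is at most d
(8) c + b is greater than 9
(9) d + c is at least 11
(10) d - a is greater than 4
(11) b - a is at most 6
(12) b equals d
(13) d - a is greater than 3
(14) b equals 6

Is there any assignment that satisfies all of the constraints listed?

Constraint 14 fixes b = 6 and constraint 6 fixes d = 7, but constraint 12 requires b = d. Since 6 ≠ 7, contradiction.

Unsatisfiable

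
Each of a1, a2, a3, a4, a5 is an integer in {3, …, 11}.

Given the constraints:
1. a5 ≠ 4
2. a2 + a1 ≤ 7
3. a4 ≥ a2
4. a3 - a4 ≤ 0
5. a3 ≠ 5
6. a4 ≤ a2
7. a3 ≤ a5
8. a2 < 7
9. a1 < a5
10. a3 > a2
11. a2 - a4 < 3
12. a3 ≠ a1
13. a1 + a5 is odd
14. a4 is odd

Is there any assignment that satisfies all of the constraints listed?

Unsatisfiable

Constraints 4, 6, and 10 give a3 ≤ a4, a4 ≤ a2, a2 < a3. Chaining: a3 ≤ a4 ≤ a2 < a3, which forces a3 < a3 — impossible.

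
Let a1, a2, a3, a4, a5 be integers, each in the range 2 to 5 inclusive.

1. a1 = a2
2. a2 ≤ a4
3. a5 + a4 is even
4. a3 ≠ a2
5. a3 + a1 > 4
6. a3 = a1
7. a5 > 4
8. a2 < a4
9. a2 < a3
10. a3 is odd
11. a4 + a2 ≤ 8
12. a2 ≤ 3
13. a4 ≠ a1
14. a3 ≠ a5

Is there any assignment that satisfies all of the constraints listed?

From constraints 1 and 6, a3 = a1 = a2, so a3 = a2. But constraint 4 says a3 ≠ a2. Contradiction.

Unsatisfiable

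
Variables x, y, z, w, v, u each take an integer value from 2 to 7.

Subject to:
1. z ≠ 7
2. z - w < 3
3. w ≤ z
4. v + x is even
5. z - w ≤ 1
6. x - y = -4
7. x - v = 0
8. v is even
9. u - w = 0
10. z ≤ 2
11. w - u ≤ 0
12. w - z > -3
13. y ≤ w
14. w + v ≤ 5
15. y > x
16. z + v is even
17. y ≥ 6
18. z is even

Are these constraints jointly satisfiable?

Unsatisfiable

From constraints 13 and 17: w ≥ y and y ≥ 6, so w ≥ 6. From constraints 3 and 10: w ≤ z and z ≤ 2, so w ≤ 2. But 2 < 6, so no value of w works.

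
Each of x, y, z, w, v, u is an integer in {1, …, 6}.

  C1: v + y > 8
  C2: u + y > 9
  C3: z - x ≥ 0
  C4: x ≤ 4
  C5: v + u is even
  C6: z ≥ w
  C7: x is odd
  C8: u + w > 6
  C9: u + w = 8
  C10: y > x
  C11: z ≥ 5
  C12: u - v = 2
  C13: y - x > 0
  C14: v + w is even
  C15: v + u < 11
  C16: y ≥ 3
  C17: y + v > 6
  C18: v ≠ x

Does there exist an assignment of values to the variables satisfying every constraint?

Satisfiable

One satisfying assignment is x = 3, y = 5, z = 5, w = 2, v = 4, u = 6.
For the less obvious constraints — constraint 1: v + y = 9; constraint 2: u + y = 11 — and the others hold by inspection.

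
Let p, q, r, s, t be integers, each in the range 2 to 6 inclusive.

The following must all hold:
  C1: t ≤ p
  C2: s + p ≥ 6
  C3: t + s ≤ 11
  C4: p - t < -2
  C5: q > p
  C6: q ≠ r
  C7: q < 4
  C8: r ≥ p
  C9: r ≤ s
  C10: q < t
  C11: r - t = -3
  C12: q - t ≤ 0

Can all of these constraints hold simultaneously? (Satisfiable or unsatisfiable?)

Constraints 1, 5, and 10 give p < q, q < t, t ≤ p. Chaining: p < q < t ≤ p, which forces p < p — impossible.

Unsatisfiable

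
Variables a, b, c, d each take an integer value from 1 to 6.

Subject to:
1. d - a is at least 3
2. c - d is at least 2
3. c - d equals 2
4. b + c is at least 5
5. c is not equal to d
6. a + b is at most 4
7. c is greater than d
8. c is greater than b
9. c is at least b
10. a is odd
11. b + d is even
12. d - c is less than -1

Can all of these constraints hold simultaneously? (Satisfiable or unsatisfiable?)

The assignment a = 1, b = 2, c = 6, d = 4 works:
  constraint 1 holds since d - a = 3.
  constraint 2 holds since c - d = 2.
The rest check out directly.

Satisfiable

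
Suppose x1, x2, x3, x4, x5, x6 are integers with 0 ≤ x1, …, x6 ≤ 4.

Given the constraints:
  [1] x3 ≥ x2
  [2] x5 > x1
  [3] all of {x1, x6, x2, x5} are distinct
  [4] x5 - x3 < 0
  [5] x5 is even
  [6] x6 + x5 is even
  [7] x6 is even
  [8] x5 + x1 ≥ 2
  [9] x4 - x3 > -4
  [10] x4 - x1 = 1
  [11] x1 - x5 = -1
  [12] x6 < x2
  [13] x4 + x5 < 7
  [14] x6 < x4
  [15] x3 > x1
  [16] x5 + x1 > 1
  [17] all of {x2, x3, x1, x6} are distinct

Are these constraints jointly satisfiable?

Satisfiable

Setting (x1, x2, x3, x4, x5, x6) = (1, 3, 4, 2, 2, 0) satisfies everything: constraint 4: x5 - x3 = -2; constraint 8: x5 + x1 = 3; constraint 9: x4 - x3 = -2, and the others follow.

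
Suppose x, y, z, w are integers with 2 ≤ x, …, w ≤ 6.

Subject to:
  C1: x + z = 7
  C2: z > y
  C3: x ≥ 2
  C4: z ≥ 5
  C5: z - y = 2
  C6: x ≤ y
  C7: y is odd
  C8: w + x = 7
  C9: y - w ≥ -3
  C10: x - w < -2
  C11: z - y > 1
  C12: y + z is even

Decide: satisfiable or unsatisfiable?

Satisfiable

Take x = 2, y = 3, z = 5, w = 5. Then constraint 1: x + z = 7; constraint 5: z - y = 2, and every other listed constraint is also met.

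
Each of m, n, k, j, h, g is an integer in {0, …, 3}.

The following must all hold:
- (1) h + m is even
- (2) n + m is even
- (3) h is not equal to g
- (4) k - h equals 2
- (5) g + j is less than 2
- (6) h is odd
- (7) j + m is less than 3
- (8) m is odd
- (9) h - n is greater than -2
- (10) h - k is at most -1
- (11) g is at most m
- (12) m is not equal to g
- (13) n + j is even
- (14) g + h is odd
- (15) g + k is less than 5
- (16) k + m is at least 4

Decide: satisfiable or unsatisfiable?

Satisfiable

One satisfying assignment is m = 1, n = 1, k = 3, j = 1, h = 1, g = 0.
For the less obvious constraints — constraint 4: k - h = 2; constraint 5: g + j = 1; constraint 7: j + m = 2 — and the others hold by inspection.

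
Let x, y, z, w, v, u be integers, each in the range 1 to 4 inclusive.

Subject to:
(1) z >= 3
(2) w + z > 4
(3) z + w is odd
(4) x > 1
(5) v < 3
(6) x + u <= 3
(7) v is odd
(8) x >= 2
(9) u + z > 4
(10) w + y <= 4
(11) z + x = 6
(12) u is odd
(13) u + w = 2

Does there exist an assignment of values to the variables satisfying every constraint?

The assignment x = 2, y = 3, z = 4, w = 1, v = 1, u = 1 works:
  constraint 2 holds since w + z = 5.
  constraint 6 holds since x + u = 3.
  constraint 9 holds since u + z = 5.
The rest check out directly.

Satisfiable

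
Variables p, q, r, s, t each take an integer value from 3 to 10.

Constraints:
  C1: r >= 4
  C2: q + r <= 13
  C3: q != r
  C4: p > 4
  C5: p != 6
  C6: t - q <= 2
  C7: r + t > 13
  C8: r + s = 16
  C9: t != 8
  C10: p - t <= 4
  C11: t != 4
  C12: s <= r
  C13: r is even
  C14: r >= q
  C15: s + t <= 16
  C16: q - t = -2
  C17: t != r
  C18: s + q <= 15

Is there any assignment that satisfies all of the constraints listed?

Take p = 10, q = 5, r = 8, s = 8, t = 7. Then constraint 2: q + r = 13; constraint 6: t - q = 2; constraint 7: r + t = 15, and every other listed constraint is also met.

Satisfiable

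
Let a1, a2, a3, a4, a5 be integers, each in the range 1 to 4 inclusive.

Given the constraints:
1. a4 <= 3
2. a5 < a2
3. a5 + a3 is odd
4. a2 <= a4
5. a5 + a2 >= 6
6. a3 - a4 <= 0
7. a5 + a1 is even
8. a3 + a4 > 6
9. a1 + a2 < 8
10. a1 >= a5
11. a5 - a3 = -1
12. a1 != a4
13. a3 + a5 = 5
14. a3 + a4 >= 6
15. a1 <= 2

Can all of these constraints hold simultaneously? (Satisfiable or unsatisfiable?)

From constraints 10 and 15: a5 ≤ a1 ≤ 2. From constraints 1 and 4: a2 ≤ a4 ≤ 3. Hence a5 + a2 ≤ 5. But constraint 5 requires a5 + a2 ≥ 6, and 6 > 5. Contradiction.

Unsatisfiable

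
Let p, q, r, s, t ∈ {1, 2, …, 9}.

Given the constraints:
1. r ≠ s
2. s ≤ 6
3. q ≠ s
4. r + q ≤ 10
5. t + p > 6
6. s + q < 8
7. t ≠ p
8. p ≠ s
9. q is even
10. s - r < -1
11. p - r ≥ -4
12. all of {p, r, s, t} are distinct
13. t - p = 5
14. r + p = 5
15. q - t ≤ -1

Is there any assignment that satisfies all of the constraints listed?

Satisfiable

The assignment p = 1, q = 4, r = 4, s = 2, t = 6 works:
  constraint 4 holds since r + q = 8.
  constraint 5 holds since t + p = 7.
  constraint 6 holds since s + q = 6.
The rest check out directly.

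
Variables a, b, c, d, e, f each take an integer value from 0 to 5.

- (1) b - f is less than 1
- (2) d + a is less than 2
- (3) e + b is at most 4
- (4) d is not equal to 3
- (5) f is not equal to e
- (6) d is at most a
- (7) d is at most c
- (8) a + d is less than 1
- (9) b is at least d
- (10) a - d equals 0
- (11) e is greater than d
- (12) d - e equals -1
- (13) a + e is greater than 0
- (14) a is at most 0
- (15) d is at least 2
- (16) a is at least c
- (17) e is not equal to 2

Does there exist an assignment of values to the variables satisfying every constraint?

From constraints 7 and 15: c ≥ d and d ≥ 2, so c ≥ 2. From constraints 14 and 16: c ≤ a and a ≤ 0, so c ≤ 0. But 0 < 2, so no value of c works.

Unsatisfiable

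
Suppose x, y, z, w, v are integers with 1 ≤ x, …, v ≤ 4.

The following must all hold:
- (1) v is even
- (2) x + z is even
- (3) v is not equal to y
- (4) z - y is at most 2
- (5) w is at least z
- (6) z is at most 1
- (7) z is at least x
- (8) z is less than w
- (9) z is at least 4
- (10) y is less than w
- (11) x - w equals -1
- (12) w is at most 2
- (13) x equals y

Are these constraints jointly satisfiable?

Unsatisfiable

From constraint 9: z ≥ 4. From constraint 6: z ≤ 1. But 1 < 4, so no value of z works.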